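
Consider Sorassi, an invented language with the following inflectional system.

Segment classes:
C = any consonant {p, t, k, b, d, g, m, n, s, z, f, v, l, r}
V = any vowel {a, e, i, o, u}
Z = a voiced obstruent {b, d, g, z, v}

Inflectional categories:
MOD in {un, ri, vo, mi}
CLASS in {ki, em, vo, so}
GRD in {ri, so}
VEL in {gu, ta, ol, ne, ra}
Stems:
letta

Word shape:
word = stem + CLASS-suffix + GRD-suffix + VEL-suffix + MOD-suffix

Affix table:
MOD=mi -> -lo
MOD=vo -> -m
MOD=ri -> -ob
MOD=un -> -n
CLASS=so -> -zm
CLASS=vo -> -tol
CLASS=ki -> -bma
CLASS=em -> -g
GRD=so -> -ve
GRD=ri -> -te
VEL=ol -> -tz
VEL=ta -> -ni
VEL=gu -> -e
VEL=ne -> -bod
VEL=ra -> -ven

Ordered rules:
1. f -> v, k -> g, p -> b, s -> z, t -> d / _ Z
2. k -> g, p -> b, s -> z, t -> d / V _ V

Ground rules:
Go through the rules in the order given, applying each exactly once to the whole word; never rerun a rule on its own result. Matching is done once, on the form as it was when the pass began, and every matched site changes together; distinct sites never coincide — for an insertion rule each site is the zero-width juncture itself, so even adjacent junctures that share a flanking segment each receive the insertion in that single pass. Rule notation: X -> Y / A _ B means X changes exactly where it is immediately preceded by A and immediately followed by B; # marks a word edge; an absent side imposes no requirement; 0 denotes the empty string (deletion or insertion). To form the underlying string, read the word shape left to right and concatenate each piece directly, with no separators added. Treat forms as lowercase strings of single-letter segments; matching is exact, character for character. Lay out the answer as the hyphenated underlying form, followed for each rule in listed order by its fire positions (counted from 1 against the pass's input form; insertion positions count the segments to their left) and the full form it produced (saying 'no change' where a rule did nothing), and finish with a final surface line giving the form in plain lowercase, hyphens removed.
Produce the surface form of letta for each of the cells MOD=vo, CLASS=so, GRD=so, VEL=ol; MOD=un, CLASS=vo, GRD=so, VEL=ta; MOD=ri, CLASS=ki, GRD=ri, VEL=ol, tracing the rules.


cell MOD=vo, CLASS=so, GRD=so, VEL=ol:
underlying: letta-zm-ve-tz-m
1. f -> v, k -> g, p -> b, s -> z, t -> d / _ Z: fires at position(s) 10: lettazmvedzm
2. k -> g, p -> b, s -> z, t -> d / V _ V: no change
surface: lettazmvedzm

cell MOD=un, CLASS=vo, GRD=so, VEL=ta:
underlying: letta-tol-ve-ni-n
1. f -> v, k -> g, p -> b, s -> z, t -> d / _ Z: no change
2. k -> g, p -> b, s -> z, t -> d / V _ V: fires at position(s) 6: lettadolvenin
surface: lettadolvenin

cell MOD=ri, CLASS=ki, GRD=ri, VEL=ol:
underlying: letta-bma-te-tz-ob
1. f -> v, k -> g, p -> b, s -> z, t -> d / _ Z: fires at position(s) 11: lettabmatedzob
2. k -> g, p -> b, s -> z, t -> d / V _ V: fires at position(s) 9: lettabmadedzob
surface: lettabmadedzob


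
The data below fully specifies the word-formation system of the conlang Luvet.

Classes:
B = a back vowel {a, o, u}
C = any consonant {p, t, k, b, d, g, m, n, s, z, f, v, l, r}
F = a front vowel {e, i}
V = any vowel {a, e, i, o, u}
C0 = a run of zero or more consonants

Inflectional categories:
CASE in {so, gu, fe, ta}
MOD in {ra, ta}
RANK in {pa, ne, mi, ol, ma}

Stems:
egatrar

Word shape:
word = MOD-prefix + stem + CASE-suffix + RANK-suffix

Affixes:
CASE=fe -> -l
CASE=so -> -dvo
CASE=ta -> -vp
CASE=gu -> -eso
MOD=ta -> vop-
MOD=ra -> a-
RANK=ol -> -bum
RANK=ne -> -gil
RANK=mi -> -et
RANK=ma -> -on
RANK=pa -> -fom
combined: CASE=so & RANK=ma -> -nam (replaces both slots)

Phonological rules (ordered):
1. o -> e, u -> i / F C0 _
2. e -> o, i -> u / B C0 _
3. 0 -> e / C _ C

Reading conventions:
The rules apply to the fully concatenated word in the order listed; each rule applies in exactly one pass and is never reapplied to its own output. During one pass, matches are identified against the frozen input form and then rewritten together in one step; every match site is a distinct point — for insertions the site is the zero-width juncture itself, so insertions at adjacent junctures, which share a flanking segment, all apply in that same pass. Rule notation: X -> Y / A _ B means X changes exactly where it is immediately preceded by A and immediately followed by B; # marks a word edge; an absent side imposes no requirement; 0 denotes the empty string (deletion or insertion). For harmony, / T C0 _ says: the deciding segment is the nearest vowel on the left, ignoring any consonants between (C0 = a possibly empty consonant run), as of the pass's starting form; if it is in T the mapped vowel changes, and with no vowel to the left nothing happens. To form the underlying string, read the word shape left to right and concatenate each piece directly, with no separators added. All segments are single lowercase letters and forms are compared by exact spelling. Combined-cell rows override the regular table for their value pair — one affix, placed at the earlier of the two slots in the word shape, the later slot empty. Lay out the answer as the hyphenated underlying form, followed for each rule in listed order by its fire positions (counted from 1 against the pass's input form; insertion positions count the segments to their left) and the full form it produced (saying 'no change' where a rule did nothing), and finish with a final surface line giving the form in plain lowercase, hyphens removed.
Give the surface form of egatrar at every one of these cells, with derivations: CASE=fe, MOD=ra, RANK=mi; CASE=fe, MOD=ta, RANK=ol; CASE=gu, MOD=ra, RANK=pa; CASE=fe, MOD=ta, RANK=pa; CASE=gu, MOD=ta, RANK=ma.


cell CASE=fe, MOD=ra, RANK=mi:
underlying: a-egatrar-l-et
1. o -> e, u -> i / F C0 _: no change
2. e -> o, i -> u / B C0 _: fires at position(s) 2, 10: aogatrarlot
3. 0 -> e / C _ C: inserts after position(s) 5, 8: aogaterarelot
surface: aogaterarelot

cell CASE=fe, MOD=ta, RANK=ol:
underlying: vop-egatrar-l-bum
1. o -> e, u -> i / F C0 _: no change
2. e -> o, i -> u / B C0 _: fires at position(s) 4: vopogatrarlbum
3. 0 -> e / C _ C: inserts after position(s) 7, 10, 11: vopogaterarelebum
surface: vopogaterarelebum

cell CASE=gu, MOD=ra, RANK=pa:
underlying: a-egatrar-eso-fom
1. o -> e, u -> i / F C0 _: fires at position(s) 11: aegatraresefom
2. e -> o, i -> u / B C0 _: fires at position(s) 2, 9: aogatrarosefom
3. 0 -> e / C _ C: inserts after position(s) 5: aogaterarosefom
surface: aogaterarosefom

cell CASE=fe, MOD=ta, RANK=pa:
underlying: vop-egatrar-l-fom
1. o -> e, u -> i / F C0 _: no change
2. e -> o, i -> u / B C0 _: fires at position(s) 4: vopogatrarlfom
3. 0 -> e / C _ C: inserts after position(s) 7, 10, 11: vopogaterarelefom
surface: vopogaterarelefom

cell CASE=gu, MOD=ta, RANK=ma:
underlying: vop-egatrar-eso-on
1. o -> e, u -> i / F C0 _: fires at position(s) 13: vopegatrareseon
2. e -> o, i -> u / B C0 _: fires at position(s) 4, 11: vopogatraroseon
3. 0 -> e / C _ C: inserts after position(s) 7: vopogateraroseon
surface: vopogateraroseon


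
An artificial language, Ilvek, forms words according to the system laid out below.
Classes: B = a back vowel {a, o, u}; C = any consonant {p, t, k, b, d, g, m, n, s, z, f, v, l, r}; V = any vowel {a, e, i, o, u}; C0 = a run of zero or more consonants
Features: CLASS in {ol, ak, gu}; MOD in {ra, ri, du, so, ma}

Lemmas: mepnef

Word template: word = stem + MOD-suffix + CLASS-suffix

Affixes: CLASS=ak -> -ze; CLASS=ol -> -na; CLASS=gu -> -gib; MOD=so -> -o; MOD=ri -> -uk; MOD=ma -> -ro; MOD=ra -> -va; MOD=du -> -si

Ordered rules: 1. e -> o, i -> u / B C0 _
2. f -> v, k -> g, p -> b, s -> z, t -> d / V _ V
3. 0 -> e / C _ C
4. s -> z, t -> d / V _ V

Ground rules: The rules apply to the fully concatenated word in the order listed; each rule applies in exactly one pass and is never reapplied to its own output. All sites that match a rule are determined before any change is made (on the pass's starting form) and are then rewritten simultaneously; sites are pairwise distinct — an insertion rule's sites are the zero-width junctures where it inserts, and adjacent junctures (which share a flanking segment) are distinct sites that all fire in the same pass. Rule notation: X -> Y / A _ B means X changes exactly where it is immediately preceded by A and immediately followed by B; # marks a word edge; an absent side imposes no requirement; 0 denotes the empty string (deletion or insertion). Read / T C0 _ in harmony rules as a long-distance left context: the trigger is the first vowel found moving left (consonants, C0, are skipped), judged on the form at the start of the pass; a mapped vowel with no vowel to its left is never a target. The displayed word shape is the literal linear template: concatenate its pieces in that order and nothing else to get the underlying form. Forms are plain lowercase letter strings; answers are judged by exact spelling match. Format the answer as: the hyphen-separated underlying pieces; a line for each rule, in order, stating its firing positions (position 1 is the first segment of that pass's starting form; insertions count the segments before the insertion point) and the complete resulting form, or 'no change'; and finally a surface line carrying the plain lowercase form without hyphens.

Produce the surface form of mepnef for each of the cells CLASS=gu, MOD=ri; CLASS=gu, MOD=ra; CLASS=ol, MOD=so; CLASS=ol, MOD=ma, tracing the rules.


cell CLASS=gu, MOD=ri:
underlying: mepnef-uk-gib
1. e -> o, i -> u / B C0 _: fires at position(s) 10: mepnefukgub
2. f -> v, k -> g, p -> b, s -> z, t -> d / V _ V: fires at position(s) 6: mepnevukgub
3. 0 -> e / C _ C: inserts after position(s) 3, 8: mepenevukegub
4. s -> z, t -> d / V _ V: no change
surface: mepenevukegub

cell CLASS=gu, MOD=ra:
underlying: mepnef-va-gib
1. e -> o, i -> u / B C0 _: fires at position(s) 10: mepnefvagub
2. f -> v, k -> g, p -> b, s -> z, t -> d / V _ V: no change
3. 0 -> e / C _ C: inserts after position(s) 3, 6: mepenefevagub
4. s -> z, t -> d / V _ V: no change
surface: mepenefevagub

cell CLASS=ol, MOD=so:
underlying: mepnef-o-na
1. e -> o, i -> u / B C0 _: no change
2. f -> v, k -> g, p -> b, s -> z, t -> d / V _ V: fires at position(s) 6: mepnevona
3. 0 -> e / C _ C: inserts after position(s) 3: mepenevona
4. s -> z, t -> d / V _ V: no change
surface: mepenevona

cell CLASS=ol, MOD=ma:
underlying: mepnef-ro-na
1. e -> o, i -> u / B C0 _: no change
2. f -> v, k -> g, p -> b, s -> z, t -> d / V _ V: no change
3. 0 -> e / C _ C: inserts after position(s) 3, 6: mepeneferona
4. s -> z, t -> d / V _ V: no change
surface: mepeneferona


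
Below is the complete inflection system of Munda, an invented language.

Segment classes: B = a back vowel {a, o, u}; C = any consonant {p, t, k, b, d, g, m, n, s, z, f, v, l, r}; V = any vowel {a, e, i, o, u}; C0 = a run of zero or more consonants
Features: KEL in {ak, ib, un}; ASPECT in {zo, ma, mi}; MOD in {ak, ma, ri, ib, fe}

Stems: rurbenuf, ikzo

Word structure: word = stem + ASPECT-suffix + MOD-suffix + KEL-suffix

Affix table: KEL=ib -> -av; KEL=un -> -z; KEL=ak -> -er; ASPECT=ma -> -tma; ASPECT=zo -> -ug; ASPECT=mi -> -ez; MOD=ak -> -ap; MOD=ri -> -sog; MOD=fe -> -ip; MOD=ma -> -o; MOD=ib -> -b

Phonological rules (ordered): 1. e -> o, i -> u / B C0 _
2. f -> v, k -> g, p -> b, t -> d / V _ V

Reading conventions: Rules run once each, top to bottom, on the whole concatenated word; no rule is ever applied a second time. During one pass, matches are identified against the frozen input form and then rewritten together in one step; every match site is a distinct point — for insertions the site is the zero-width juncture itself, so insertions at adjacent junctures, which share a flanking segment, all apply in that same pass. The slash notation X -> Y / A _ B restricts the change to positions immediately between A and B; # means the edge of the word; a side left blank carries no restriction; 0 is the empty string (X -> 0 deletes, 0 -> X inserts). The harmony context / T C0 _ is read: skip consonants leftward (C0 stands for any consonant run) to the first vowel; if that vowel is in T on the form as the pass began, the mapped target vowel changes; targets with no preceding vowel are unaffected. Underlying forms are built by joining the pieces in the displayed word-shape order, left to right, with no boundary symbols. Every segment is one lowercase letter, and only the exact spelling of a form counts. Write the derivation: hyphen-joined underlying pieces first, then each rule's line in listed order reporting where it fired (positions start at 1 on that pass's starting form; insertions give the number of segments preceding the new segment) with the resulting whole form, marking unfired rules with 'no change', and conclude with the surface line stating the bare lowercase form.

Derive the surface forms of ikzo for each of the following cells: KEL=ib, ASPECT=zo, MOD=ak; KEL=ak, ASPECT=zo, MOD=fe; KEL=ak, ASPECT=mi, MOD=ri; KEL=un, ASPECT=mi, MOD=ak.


cell KEL=ib, ASPECT=zo, MOD=ak:
underlying: ikzo-ug-ap-av
1. e -> o, i -> u / B C0 _: no change
2. f -> v, k -> g, p -> b, t -> d / V _ V: fires at position(s) 8: ikzougabav
surface: ikzougabav

cell KEL=ak, ASPECT=zo, MOD=fe:
underlying: ikzo-ug-ip-er
1. e -> o, i -> u / B C0 _: fires at position(s) 7: ikzouguper
2. f -> v, k -> g, p -> b, t -> d / V _ V: fires at position(s) 8: ikzouguber
surface: ikzouguber

cell KEL=ak, ASPECT=mi, MOD=ri:
underlying: ikzo-ez-sog-er
1. e -> o, i -> u / B C0 _: fires at position(s) 5, 10: ikzoozsogor
2. f -> v, k -> g, p -> b, t -> d / V _ V: no change
surface: ikzoozsogor

cell KEL=un, ASPECT=mi, MOD=ak:
underlying: ikzo-ez-ap-z
1. e -> o, i -> u / B C0 _: fires at position(s) 5: ikzoozapz
2. f -> v, k -> g, p -> b, t -> d / V _ V: no change
surface: ikzoozapz


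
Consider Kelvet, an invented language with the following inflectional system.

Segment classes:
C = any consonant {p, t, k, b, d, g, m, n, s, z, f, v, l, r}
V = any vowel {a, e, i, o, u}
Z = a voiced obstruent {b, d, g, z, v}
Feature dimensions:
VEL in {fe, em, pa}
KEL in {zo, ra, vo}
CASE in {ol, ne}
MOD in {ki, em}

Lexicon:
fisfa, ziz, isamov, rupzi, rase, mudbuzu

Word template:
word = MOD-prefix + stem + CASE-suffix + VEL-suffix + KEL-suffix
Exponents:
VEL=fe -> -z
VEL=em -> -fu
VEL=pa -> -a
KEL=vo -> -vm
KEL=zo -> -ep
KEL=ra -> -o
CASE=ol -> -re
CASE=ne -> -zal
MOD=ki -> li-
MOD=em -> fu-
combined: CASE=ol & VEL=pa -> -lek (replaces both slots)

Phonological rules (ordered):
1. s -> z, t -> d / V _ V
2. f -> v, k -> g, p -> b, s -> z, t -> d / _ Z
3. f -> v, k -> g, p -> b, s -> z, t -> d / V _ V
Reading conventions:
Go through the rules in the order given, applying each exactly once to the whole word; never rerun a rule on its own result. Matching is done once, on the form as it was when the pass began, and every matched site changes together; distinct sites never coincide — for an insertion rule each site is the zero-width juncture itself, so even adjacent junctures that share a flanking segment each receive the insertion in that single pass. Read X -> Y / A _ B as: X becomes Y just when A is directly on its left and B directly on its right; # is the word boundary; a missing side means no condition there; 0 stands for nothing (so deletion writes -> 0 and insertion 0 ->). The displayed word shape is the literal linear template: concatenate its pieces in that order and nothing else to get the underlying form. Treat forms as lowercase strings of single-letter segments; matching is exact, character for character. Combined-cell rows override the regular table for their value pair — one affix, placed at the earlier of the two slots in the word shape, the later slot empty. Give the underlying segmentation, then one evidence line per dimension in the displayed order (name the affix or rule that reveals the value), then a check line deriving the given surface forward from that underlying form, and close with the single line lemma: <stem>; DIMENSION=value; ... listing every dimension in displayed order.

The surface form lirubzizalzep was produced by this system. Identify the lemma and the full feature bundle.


underlying: li-rupzi-zal-z-ep
VEL=fe - signalled by the affix -z
KEL=zo - signalled by the affix -ep
CASE=ne - signalled by the affix -zal
MOD=ki - signalled by the affix li-
check: lirupzizalzep -> lirupzizalzep -> lirubzizalzep -> lirubzizalzep
lemma: rupzi; VEL=fe; KEL=zo; CASE=ne; MOD=ki


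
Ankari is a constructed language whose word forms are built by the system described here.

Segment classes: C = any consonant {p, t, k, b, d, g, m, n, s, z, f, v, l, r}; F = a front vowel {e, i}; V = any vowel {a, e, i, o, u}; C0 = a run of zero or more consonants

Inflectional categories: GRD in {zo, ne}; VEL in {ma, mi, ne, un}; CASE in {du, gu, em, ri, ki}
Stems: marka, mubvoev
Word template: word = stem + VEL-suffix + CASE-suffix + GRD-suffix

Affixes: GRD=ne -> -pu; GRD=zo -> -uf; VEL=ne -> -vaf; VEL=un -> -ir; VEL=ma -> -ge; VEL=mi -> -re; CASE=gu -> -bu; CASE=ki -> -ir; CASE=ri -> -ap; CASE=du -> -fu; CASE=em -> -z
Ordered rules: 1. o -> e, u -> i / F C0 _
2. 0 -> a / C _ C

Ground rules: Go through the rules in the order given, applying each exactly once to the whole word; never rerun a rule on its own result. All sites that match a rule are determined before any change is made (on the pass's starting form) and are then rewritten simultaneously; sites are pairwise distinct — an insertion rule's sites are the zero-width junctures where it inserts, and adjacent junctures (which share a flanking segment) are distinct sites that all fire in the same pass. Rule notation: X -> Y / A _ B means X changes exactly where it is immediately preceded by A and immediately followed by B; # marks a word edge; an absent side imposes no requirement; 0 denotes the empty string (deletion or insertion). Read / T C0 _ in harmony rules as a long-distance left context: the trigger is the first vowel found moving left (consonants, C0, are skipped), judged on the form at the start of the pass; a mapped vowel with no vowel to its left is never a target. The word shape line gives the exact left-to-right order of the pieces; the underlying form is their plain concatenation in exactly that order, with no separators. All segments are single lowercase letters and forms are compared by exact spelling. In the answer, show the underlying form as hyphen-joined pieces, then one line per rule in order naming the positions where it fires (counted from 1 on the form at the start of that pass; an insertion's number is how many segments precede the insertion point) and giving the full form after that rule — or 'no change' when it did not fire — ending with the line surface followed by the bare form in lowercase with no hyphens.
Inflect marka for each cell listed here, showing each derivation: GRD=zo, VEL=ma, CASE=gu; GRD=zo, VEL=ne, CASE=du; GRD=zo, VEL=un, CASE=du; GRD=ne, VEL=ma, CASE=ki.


cell GRD=zo, VEL=ma, CASE=gu:
underlying: marka-ge-bu-uf
1. o -> e, u -> i / F C0 _: fires at position(s) 9: markagebiuf
2. 0 -> a / C _ C: inserts after position(s) 3: marakagebiuf
surface: marakagebiuf

cell GRD=zo, VEL=ne, CASE=du:
underlying: marka-vaf-fu-uf
1. o -> e, u -> i / F C0 _: no change
2. 0 -> a / C _ C: inserts after position(s) 3, 8: marakavafafuuf
surface: marakavafafuuf

cell GRD=zo, VEL=un, CASE=du:
underlying: marka-ir-fu-uf
1. o -> e, u -> i / F C0 _: fires at position(s) 9: markairfiuf
2. 0 -> a / C _ C: inserts after position(s) 3, 7: marakairafiuf
surface: marakairafiuf

cell GRD=ne, VEL=ma, CASE=ki:
underlying: marka-ge-ir-pu
1. o -> e, u -> i / F C0 _: fires at position(s) 11: markageirpi
2. 0 -> a / C _ C: inserts after position(s) 3, 9: marakageirapi
surface: marakageirapi


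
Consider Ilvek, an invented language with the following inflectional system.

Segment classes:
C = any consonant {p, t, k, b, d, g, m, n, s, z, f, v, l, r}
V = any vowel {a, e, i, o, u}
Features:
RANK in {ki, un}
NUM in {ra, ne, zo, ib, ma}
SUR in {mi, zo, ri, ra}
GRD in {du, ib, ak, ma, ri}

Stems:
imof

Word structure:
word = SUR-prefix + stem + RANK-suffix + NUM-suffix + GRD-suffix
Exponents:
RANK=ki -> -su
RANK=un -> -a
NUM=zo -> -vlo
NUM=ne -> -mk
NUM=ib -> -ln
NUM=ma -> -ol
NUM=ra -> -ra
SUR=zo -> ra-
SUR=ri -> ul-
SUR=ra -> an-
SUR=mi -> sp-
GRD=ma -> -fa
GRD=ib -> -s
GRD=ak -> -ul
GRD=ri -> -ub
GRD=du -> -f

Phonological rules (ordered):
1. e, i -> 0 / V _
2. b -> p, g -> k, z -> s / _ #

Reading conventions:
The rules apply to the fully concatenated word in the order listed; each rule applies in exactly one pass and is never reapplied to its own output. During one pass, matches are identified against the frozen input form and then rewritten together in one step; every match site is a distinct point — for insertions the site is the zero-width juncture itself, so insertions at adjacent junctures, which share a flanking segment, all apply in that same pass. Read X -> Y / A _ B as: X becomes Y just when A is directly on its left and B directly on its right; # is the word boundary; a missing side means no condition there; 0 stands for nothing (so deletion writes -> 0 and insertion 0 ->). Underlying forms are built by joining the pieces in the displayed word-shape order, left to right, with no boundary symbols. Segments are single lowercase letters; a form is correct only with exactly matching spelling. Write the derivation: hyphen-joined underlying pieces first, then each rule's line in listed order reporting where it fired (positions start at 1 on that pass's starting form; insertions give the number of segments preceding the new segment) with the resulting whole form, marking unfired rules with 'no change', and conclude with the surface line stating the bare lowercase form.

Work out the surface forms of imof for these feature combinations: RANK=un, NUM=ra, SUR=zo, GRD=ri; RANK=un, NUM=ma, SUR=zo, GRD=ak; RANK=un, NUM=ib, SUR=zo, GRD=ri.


cell RANK=un, NUM=ra, SUR=zo, GRD=ri:
underlying: ra-imof-a-ra-ub
1. e, i -> 0 / V _: fires at position(s) 3: ramofaraub
2. b -> p, g -> k, z -> s / _ #: fires at position(s) 10: ramofaraup
surface: ramofaraup

cell RANK=un, NUM=ma, SUR=zo, GRD=ak:
underlying: ra-imof-a-ol-ul
1. e, i -> 0 / V _: fires at position(s) 3: ramofaolul
2. b -> p, g -> k, z -> s / _ #: no change
surface: ramofaolul

cell RANK=un, NUM=ib, SUR=zo, GRD=ri:
underlying: ra-imof-a-ln-ub
1. e, i -> 0 / V _: fires at position(s) 3: ramofalnub
2. b -> p, g -> k, z -> s / _ #: fires at position(s) 10: ramofalnup
surface: ramofalnup


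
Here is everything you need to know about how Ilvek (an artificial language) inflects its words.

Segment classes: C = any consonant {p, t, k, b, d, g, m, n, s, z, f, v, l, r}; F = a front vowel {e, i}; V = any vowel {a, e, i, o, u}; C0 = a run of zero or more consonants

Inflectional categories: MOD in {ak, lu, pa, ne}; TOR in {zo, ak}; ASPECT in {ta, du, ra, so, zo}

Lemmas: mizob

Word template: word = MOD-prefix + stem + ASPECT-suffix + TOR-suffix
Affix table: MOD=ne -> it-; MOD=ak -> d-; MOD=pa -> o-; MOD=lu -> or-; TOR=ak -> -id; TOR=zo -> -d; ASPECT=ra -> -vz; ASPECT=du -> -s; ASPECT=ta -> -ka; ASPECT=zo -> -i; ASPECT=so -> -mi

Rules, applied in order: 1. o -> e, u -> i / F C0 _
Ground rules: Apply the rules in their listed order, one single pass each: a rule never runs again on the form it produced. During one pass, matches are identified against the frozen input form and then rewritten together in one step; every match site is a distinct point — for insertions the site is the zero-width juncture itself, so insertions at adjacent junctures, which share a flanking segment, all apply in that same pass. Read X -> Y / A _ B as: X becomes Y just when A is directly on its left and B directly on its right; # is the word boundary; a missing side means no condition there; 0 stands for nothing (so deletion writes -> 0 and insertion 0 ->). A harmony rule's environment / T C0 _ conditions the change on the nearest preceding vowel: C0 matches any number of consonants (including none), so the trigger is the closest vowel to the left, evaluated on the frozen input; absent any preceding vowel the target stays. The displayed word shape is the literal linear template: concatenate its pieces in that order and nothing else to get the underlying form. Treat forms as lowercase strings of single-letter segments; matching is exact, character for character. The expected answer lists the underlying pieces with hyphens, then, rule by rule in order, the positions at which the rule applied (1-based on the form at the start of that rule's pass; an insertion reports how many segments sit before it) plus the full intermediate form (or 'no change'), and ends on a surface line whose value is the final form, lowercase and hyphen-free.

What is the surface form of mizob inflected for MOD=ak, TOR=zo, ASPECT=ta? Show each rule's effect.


underlying: d-mizob-ka-d
1. o -> e, u -> i / F C0 _: fires at position(s) 5: dmizebkad
surface: dmizebkad


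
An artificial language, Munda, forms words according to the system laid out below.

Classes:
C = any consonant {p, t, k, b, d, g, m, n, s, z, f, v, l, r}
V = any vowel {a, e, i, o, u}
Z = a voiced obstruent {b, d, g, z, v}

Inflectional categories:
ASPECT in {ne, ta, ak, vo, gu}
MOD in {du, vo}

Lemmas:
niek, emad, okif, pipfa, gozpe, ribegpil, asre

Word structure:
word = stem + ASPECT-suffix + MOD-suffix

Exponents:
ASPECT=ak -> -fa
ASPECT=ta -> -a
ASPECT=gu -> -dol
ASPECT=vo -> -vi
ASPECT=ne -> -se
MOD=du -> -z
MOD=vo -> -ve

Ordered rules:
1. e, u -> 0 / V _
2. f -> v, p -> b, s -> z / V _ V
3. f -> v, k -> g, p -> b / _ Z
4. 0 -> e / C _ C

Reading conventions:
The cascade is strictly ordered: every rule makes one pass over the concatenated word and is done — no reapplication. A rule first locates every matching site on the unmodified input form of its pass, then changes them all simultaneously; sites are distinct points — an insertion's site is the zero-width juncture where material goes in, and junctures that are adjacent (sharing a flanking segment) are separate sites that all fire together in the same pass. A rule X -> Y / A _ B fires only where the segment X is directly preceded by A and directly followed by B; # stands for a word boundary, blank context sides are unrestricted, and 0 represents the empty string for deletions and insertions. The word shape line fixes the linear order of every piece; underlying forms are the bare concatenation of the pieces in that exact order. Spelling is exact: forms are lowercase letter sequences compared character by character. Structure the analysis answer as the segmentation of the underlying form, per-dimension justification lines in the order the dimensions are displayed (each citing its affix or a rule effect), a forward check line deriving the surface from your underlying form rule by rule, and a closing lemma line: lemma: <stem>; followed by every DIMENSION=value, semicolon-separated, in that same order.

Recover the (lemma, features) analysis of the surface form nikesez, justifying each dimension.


underlying: niek-se-z
ASPECT=ne - signalled by the affix -se
MOD=du - signalled by the affix -z
check: nieksez -> niksez -> niksez -> niksez -> nikesez
lemma: niek; ASPECT=ne; MOD=du


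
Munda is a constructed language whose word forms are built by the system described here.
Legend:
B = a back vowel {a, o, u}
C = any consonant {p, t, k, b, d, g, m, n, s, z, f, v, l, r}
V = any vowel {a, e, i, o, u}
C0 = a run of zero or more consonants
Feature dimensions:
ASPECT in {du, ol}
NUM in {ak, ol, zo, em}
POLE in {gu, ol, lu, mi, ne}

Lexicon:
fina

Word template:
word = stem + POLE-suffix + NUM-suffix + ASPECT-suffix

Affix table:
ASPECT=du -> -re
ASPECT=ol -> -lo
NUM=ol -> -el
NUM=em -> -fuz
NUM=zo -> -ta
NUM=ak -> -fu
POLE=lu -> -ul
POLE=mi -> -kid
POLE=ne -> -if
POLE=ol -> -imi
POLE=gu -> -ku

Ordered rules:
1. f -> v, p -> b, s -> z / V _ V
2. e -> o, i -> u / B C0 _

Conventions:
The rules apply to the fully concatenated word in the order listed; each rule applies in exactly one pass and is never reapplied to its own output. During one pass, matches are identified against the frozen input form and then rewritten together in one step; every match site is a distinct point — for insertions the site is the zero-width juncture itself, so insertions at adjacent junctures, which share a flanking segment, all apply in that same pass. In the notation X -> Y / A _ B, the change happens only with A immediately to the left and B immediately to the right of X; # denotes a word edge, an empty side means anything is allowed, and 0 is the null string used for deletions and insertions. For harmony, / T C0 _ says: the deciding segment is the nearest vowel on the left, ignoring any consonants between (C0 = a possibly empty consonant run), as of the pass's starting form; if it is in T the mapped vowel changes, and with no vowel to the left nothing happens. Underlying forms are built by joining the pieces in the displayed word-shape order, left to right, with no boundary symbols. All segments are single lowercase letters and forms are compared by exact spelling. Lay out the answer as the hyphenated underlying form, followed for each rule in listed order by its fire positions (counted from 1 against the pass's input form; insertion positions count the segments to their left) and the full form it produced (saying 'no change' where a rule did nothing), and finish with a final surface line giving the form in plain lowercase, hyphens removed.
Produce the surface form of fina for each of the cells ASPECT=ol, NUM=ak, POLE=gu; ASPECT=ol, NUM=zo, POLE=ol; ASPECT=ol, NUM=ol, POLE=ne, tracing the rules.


cell ASPECT=ol, NUM=ak, POLE=gu:
underlying: fina-ku-fu-lo
1. f -> v, p -> b, s -> z / V _ V: fires at position(s) 7: finakuvulo
2. e -> o, i -> u / B C0 _: no change
surface: finakuvulo

cell ASPECT=ol, NUM=zo, POLE=ol:
underlying: fina-imi-ta-lo
1. f -> v, p -> b, s -> z / V _ V: no change
2. e -> o, i -> u / B C0 _: fires at position(s) 5: finaumitalo
surface: finaumitalo

cell ASPECT=ol, NUM=ol, POLE=ne:
underlying: fina-if-el-lo
1. f -> v, p -> b, s -> z / V _ V: fires at position(s) 6: finaivello
2. e -> o, i -> u / B C0 _: fires at position(s) 5: finauvello
surface: finauvello


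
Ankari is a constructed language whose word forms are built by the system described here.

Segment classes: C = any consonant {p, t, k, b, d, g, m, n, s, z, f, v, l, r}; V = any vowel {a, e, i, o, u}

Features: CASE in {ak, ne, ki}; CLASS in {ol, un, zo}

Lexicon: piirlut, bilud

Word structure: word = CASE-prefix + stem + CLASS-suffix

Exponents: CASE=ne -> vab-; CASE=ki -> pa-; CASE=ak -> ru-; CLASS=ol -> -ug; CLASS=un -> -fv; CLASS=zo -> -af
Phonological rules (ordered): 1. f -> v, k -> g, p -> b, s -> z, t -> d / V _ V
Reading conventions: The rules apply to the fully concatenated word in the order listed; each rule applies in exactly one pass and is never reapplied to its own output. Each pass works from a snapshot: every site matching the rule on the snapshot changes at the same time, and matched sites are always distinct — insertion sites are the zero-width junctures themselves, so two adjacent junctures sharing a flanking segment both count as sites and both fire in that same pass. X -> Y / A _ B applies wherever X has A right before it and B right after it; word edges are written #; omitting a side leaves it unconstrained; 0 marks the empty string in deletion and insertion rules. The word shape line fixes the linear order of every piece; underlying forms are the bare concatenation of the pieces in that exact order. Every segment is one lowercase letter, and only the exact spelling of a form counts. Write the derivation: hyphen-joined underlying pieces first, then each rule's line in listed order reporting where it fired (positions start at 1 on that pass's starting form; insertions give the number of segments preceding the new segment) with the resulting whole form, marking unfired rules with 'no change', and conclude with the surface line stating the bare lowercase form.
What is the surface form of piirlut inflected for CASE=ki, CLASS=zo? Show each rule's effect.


underlying: pa-piirlut-af
1. f -> v, k -> g, p -> b, s -> z, t -> d / V _ V: fires at position(s) 3, 9: pabiirludaf
surface: pabiirludaf


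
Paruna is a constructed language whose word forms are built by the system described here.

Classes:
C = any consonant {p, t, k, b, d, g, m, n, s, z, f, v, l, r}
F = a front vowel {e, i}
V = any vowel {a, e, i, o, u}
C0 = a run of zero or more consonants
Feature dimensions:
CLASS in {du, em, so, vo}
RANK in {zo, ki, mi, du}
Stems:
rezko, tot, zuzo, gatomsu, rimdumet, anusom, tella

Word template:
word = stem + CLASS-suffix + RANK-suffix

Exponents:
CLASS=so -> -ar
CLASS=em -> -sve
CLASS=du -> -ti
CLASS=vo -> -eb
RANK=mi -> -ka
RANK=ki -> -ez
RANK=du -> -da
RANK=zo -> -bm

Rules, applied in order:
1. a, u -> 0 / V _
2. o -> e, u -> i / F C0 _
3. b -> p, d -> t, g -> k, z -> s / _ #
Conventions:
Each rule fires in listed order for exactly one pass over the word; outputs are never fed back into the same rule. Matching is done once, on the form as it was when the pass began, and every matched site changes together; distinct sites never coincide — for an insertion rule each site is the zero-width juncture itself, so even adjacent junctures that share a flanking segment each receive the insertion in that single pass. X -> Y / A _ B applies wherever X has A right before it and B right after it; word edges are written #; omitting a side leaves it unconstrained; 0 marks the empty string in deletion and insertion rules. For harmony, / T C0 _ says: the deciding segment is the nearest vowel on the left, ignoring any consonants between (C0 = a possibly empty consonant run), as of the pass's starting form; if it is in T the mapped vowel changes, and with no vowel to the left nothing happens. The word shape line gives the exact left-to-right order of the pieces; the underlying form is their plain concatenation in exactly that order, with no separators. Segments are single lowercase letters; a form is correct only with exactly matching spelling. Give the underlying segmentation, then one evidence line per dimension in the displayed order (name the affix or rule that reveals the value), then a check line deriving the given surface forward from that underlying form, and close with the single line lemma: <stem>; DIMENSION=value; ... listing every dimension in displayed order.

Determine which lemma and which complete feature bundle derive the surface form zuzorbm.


underlying: zuzo-ar-bm
CLASS=so - signalled by the affix -ar
RANK=zo - signalled by the affix -bm
check: zuzoarbm -> zuzorbm -> zuzorbm -> zuzorbm
lemma: zuzo; CLASS=so; RANK=zo


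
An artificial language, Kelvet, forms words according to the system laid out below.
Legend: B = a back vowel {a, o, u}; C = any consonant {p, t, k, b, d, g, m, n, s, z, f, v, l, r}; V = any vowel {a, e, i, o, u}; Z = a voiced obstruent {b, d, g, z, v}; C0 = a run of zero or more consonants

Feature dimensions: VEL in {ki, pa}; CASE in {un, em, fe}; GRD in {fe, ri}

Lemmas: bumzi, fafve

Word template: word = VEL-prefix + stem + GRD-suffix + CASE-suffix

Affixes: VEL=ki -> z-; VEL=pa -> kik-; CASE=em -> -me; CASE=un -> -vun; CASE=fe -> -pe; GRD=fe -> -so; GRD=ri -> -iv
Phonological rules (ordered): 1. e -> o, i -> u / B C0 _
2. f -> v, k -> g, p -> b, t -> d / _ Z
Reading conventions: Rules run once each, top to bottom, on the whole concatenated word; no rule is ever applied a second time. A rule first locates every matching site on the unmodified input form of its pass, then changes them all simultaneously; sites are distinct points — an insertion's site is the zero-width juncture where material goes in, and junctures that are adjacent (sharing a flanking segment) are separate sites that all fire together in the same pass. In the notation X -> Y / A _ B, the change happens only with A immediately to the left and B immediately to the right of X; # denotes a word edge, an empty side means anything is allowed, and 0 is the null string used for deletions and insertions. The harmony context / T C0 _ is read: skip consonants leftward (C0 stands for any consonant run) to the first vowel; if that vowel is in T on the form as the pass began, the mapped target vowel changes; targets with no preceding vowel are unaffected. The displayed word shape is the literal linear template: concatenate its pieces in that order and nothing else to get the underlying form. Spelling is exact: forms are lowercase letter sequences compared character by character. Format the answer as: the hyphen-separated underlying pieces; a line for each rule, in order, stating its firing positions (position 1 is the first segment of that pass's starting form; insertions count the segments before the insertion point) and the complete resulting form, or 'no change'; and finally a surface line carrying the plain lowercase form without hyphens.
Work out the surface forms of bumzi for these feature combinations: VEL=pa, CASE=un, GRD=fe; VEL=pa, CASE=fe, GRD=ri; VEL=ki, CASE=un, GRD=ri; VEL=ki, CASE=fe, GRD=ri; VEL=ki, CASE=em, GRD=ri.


cell VEL=pa, CASE=un, GRD=fe:
underlying: kik-bumzi-so-vun
1. e -> o, i -> u / B C0 _: fires at position(s) 8: kikbumzusovun
2. f -> v, k -> g, p -> b, t -> d / _ Z: fires at position(s) 3: kigbumzusovun
surface: kigbumzusovun

cell VEL=pa, CASE=fe, GRD=ri:
underlying: kik-bumzi-iv-pe
1. e -> o, i -> u / B C0 _: fires at position(s) 8: kikbumzuivpe
2. f -> v, k -> g, p -> b, t -> d / _ Z: fires at position(s) 3: kigbumzuivpe
surface: kigbumzuivpe

cell VEL=ki, CASE=un, GRD=ri:
underlying: z-bumzi-iv-vun
1. e -> o, i -> u / B C0 _: fires at position(s) 6: zbumzuivvun
2. f -> v, k -> g, p -> b, t -> d / _ Z: no change
surface: zbumzuivvun

cell VEL=ki, CASE=fe, GRD=ri:
underlying: z-bumzi-iv-pe
1. e -> o, i -> u / B C0 _: fires at position(s) 6: zbumzuivpe
2. f -> v, k -> g, p -> b, t -> d / _ Z: no change
surface: zbumzuivpe

cell VEL=ki, CASE=em, GRD=ri:
underlying: z-bumzi-iv-me
1. e -> o, i -> u / B C0 _: fires at position(s) 6: zbumzuivme
2. f -> v, k -> g, p -> b, t -> d / _ Z: no change
surface: zbumzuivme


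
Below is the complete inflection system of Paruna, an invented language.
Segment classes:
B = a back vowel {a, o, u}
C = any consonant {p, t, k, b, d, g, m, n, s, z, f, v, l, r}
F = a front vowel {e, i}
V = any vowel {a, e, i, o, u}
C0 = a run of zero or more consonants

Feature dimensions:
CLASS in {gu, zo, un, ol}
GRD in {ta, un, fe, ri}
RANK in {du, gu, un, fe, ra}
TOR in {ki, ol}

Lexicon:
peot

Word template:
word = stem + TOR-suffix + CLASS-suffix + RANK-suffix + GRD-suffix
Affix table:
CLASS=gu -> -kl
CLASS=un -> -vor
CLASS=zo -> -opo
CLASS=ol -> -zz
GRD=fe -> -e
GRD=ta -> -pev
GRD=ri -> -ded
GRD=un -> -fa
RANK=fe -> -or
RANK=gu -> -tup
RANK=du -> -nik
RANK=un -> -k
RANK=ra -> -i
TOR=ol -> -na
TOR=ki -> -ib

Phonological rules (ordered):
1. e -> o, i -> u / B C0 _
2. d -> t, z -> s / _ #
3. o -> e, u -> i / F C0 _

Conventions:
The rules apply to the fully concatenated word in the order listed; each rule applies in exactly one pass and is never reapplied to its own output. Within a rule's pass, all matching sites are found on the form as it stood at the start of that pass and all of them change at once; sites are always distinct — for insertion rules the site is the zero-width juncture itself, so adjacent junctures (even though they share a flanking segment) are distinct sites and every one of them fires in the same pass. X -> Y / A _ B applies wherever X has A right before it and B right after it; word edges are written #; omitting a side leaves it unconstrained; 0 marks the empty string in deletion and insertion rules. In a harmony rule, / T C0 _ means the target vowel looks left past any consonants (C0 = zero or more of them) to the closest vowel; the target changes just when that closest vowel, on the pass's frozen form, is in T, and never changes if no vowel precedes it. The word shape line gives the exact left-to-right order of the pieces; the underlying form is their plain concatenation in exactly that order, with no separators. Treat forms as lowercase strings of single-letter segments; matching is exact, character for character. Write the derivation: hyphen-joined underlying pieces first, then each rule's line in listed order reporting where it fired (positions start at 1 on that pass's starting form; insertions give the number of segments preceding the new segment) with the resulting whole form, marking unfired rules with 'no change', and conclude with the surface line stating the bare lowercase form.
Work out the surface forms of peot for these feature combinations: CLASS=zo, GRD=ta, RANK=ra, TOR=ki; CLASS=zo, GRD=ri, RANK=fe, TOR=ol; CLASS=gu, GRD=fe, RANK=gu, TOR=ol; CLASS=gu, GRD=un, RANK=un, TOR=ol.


cell CLASS=zo, GRD=ta, RANK=ra, TOR=ki:
underlying: peot-ib-opo-i-pev
1. e -> o, i -> u / B C0 _: fires at position(s) 5, 10: peotubopoupev
2. d -> t, z -> s / _ #: no change
3. o -> e, u -> i / F C0 _: fires at position(s) 3: peetubopoupev
surface: peetubopoupev

cell CLASS=zo, GRD=ri, RANK=fe, TOR=ol:
underlying: peot-na-opo-or-ded
1. e -> o, i -> u / B C0 _: fires at position(s) 13: peotnaopoordod
2. d -> t, z -> s / _ #: fires at position(s) 14: peotnaopoordot
3. o -> e, u -> i / F C0 _: fires at position(s) 3: peetnaopoordot
surface: peetnaopoordot

cell CLASS=gu, GRD=fe, RANK=gu, TOR=ol:
underlying: peot-na-kl-tup-e
1. e -> o, i -> u / B C0 _: fires at position(s) 12: peotnakltupo
2. d -> t, z -> s / _ #: no change
3. o -> e, u -> i / F C0 _: fires at position(s) 3: peetnakltupo
surface: peetnakltupo

cell CLASS=gu, GRD=un, RANK=un, TOR=ol:
underlying: peot-na-kl-k-fa
1. e -> o, i -> u / B C0 _: no change
2. d -> t, z -> s / _ #: no change
3. o -> e, u -> i / F C0 _: fires at position(s) 3: peetnaklkfa
surface: peetnaklkfa
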